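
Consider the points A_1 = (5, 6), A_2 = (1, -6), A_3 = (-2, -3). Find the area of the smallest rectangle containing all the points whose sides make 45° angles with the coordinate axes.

In coordinates u = x + y, v = x − y the rectangle is axis-aligned; the map (x,y)→(u,v) scales areas by 2.
u-values: 11, -5, -5; range = 11 − (-5) = 16.
v-values: -1, 7, 1; range = 7 − (-1) = 8.
Area = (16 × 8) / 2 = 64.

64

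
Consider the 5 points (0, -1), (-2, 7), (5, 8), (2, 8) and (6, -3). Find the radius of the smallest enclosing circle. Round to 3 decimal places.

The minimum enclosing circle of a finite set is fixed by two of the points (as a diameter) or three (as a circumcircle).
The minimum enclosing circle is determined by three boundary points: (-2, 7), (5, 8), (6, -3).
Their circumcentre is (88/39, 86/39) with r² = 62525/1521.
The farthest remaining point (2, 8) is at distance² 51176/1521 ≤ 62525/1521.
r = √(62525/1521) ≈ 6.412.

6.412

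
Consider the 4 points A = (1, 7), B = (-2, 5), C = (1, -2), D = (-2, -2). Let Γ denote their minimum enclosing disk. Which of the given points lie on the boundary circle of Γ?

A, C, D

A smallest enclosing disk is always determined by at most three of the input points on its boundary.
The farthest pair is A–D with squared distance 90. The circle on this segment as diameter has centre (-0.5, 2.5) and r² = 90/4 = 22.5.
Check B: distance² to centre = 8.5 ≤ 22.5, so it lies inside.
All remaining points lie in this disk, and no smaller disk contains both endpoints, so this is the minimum enclosing circle.
The points at distance exactly r from the centre are A, C, D — 3 points.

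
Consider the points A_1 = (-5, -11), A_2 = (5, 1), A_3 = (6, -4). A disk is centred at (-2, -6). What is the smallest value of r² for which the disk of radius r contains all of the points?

The required radius is the distance from (-2, -6) to the farthest point.
Squared distances: 34, 98, 68.
Maximum is 98, attained at A_2.

98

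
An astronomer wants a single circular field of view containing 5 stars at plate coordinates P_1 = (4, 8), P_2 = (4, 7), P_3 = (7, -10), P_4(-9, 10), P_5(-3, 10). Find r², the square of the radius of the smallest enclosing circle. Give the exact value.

164

The farthest pair is P_3–P_4 with squared distance 656. The circle on this segment as diameter has centre (-1, 0) and r² = 656/4 = 164.
Check P_1: distance² to centre = 89 ≤ 164, so it lies inside.
All remaining points lie in this disk, and no smaller disk contains both endpoints, so this is the minimum enclosing circle.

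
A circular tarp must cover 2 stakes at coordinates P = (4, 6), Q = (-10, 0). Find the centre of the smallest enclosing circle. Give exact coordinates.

The smallest circle enclosing two points has them as diameter endpoints.
Centre = midpoint = (-3, 3); r² = |PQ|²/4 = 232/4 = 58.
Centre = (-3, 3).

(-3, 3)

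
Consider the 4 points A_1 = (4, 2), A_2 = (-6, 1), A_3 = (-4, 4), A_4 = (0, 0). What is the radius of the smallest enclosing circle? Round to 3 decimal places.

5.025

The farthest pair is A_1–A_2 with squared distance 101. The circle on this segment as diameter has centre (-1, 1.5) and r² = 101/4 = 25.25.
Check A_3: distance² to centre = 15.25 ≤ 25.25, so it lies inside.
All remaining points lie in this disk, and no smaller disk contains both endpoints, so this is the minimum enclosing circle.
r = √(25.25) ≈ 5.025.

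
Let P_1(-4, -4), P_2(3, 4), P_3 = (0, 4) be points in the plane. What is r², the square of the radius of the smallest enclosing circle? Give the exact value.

28.25

Side lengths²: P_1P_2² = 113, P_1P_3² = 80, P_2P_3² = 9.
Since P_1P_2² = 113 ≥ 80 + 9 = 89, the angle opposite P_1P_2 is not acute, so the smallest enclosing circle has P_1P_2 as diameter.
Centre = midpoint of P_1P_2 = (-0.5, 0), r² = 113/4 = 28.25.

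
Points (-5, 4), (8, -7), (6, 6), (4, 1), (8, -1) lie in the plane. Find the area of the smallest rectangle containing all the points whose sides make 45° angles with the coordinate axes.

In coordinates u = x + y, v = x − y the rectangle is axis-aligned; the map (x,y)→(u,v) scales areas by 2.
u-values: -1, 1, 12, 5, 7; range = 12 − (-1) = 13.
v-values: -9, 15, 0, 3, 9; range = 15 − (-9) = 24.
Area = (13 × 24) / 2 = 156.

156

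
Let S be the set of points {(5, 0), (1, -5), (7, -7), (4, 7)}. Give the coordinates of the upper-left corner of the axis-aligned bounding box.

x-range [1, 7], y-range [-7, 7].
The upper-left corner is (1, 7).

(1, 7)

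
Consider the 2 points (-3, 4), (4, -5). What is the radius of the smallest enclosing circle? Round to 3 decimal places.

5.701

The smallest circle enclosing two points has them as diameter endpoints.
Centre = midpoint = (0.5, -0.5); r² = |(-3, 4)−(4, -5)|²/4 = 130/4 = 32.5.
r = √(32.5) ≈ 5.701.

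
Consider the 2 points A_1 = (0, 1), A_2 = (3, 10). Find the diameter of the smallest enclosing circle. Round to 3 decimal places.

The smallest circle enclosing two points has them as diameter endpoints.
Centre = midpoint = (1.5, 5.5); r² = |A_1A_2|²/4 = 90/4 = 22.5.
Diameter = 2r = 2√(22.5) ≈ 9.487.

9.487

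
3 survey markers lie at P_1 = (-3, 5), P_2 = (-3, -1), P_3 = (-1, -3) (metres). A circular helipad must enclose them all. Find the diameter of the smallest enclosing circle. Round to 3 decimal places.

Side lengths²: P_1P_2² = 36, P_1P_3² = 68, P_2P_3² = 8.
Since P_1P_3² = 68 ≥ 36 + 8 = 44, the angle opposite P_1P_3 is not acute, so the smallest enclosing circle has P_1P_3 as diameter.
Centre = midpoint of P_1P_3 = (-2, 1), r² = 68/4 = 17.
Diameter = 2r = 2√17 ≈ 8.246.

8.246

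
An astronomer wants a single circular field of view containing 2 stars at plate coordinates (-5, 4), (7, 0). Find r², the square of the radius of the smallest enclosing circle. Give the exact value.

The smallest circle enclosing two points has them as diameter endpoints.
Centre = midpoint = (1, 2); r² = |(-5, 4)−(7, 0)|²/4 = 160/4 = 40.

40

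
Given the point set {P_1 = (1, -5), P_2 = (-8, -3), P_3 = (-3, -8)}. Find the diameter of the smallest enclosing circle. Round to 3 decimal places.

Side lengths²: P_1P_2² = 85, P_1P_3² = 25, P_2P_3² = 50.
Since P_1P_2² = 85 ≥ 50 + 25 = 75, the angle opposite P_1P_2 is not acute, so the smallest enclosing circle has P_1P_2 as diameter.
Centre = midpoint of P_1P_2 = (-3.5, -4), r² = 85/4 = 21.25.
Diameter = 2r = 2√(21.25) ≈ 9.220.

9.220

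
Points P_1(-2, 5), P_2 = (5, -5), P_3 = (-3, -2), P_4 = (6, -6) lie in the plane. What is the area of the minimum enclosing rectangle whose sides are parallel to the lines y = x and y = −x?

76

In coordinates u = x + y, v = x − y the rectangle is axis-aligned; the map (x,y)→(u,v) scales areas by 2.
u-values: 3, 0, -5, 0; range = 3 − (-5) = 8.
v-values: -7, 10, -1, 12; range = 12 − (-7) = 19.
Area = (8 × 19) / 2 = 76.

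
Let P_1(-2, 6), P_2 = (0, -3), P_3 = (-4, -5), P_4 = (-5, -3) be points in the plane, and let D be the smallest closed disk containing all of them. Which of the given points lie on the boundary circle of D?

The minimum enclosing circle of a finite set is fixed by two of the points (as a diameter) or three (as a circumcircle).
The farthest pair is P_1–P_3 with squared distance 125. The circle on this segment as diameter has centre (-3, 0.5) and r² = 125/4 = 31.25.
Check P_2: distance² to centre = 21.25 ≤ 31.25, so it lies inside.
All remaining points lie in this disk, and no smaller disk contains both endpoints, so this is the minimum enclosing circle.
The points at distance exactly r from the centre are P_1, P_3 — 2 points.

P_1, P_3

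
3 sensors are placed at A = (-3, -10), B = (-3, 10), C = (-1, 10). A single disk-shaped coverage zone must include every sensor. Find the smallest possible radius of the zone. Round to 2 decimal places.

Side lengths²: AB² = 400, AC² = 404, BC² = 4.
Since AC² = 404 ≥ 400 + 4 = 404, the angle opposite AC is not acute, so the smallest enclosing circle has AC as diameter.
Centre = midpoint of AC = (-2, 0), r² = 404/4 = 101.
r = √101 ≈ 10.05.

10.05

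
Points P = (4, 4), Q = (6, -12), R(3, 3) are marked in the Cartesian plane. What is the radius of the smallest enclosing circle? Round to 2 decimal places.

Side lengths²: PQ² = 260, PR² = 2, QR² = 234.
Since PQ² = 260 ≥ 234 + 2 = 236, the angle opposite PQ is not acute, so the smallest enclosing circle has PQ as diameter.
Centre = midpoint of PQ = (5, -4), r² = 260/4 = 65.
r = √65 ≈ 8.06.

8.06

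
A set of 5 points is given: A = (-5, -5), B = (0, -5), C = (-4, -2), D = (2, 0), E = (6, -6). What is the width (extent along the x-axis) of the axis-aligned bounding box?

max x = 6, min x = -5, so width = 11.

11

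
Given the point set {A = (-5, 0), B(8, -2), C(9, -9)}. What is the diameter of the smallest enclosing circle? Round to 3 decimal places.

16.643

Side lengths²: AB² = 173, AC² = 277, BC² = 50.
Since AC² = 277 ≥ 173 + 50 = 223, the angle opposite AC is not acute, so the smallest enclosing circle has AC as diameter.
Centre = midpoint of AC = (2, -4.5), r² = 277/4 = 69.25.
Diameter = 2r = 2√(69.25) ≈ 16.643.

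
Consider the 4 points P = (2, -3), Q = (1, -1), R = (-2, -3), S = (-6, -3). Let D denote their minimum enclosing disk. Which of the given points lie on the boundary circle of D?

P, S

The minimum enclosing circle of a finite set is fixed by two of the points (as a diameter) or three (as a circumcircle).
The farthest pair is P–S with squared distance 64. The circle on this segment as diameter has centre (-2, -3) and r² = 64/4 = 16.
Check Q: distance² to centre = 13 ≤ 16, so it lies inside.
All remaining points lie in this disk, and no smaller disk contains both endpoints, so this is the minimum enclosing circle.
The points at distance exactly r from the centre are P, S — 2 points.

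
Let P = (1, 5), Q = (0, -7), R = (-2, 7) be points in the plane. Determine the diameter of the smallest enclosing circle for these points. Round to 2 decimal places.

Side lengths²: PQ² = 145, PR² = 13, QR² = 200.
Since QR² = 200 ≥ 145 + 13 = 158, the angle opposite QR is not acute, so the smallest enclosing circle has QR as diameter.
Centre = midpoint of QR = (-1, 0), r² = 200/4 = 50.
Diameter = 2r = 2√50 ≈ 14.14.

14.14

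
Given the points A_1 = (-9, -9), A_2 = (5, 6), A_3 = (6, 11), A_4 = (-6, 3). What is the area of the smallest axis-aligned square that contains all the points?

The bounding box has width 15 and height 20.
An axis-aligned square enclosing the set must have side ≥ max(width, height).
So the minimum side is max(15, 20) = 20.
Area = 20² = 400.

400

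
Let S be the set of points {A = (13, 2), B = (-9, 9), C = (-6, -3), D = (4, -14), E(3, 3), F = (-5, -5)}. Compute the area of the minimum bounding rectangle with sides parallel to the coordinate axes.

x ranges over [-9, 13], width 22.
y ranges over [-14, 9], height 23.
Area = 22 × 23 = 506.

506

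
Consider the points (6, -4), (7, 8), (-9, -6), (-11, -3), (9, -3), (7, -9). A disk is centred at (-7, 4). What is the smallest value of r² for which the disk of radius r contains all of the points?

The required radius is the distance from (-7, 4) to the farthest point.
Squared distances: 233, 212, 104, 65, 305, 365.
Maximum is 365, attained at (7, -9).

365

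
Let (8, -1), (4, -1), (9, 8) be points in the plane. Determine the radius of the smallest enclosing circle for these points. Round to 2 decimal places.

5.15

Call the three points A, B, C in the order given.
Side lengths²: AB² = 16, AC² = 82, BC² = 106.
Since BC² = 106 ≥ 82 + 16 = 98, the angle opposite BC is not acute, so the smallest enclosing circle has BC as diameter.
Centre = midpoint of BC = (6.5, 3.5), r² = 106/4 = 26.5.
r = √(26.5) ≈ 5.15.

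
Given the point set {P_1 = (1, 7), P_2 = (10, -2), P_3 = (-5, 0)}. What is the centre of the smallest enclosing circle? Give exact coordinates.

Side lengths²: P_1P_2² = 162, P_1P_3² = 85, P_2P_3² = 229.
Since P_2P_3² = 229 < 162 + 85 = 247, the triangle is acute, so the smallest enclosing circle is the circumcircle.
Circumcentre = (67/26, -11/26), r² = 19465/338.
Centre = (67/26, -11/26).

(67/26, -11/26)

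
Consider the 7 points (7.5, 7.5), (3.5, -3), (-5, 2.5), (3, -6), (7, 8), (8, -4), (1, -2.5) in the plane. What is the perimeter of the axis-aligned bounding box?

Width = max x − min x = 8 − (-5) = 13.
Height = max y − min y = 8 − (-6) = 14.
Perimeter = 2(13 + 14) = 54.

54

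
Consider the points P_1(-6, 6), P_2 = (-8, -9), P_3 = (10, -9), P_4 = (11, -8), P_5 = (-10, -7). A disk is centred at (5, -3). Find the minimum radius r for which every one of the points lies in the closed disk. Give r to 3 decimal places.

15.524

The required radius is the distance from (5, -3) to the farthest point.
Squared distances: 202, 205, 61, 61, 241.
Maximum is 241, attained at P_5.
r = √241 ≈ 15.524.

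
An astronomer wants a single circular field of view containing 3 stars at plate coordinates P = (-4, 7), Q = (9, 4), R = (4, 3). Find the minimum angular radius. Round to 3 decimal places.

6.671

Side lengths²: PQ² = 178, PR² = 80, QR² = 26.
Since PQ² = 178 ≥ 80 + 26 = 106, the angle opposite PQ is not acute, so the smallest enclosing circle has PQ as diameter.
Centre = midpoint of PQ = (2.5, 5.5), r² = 178/4 = 44.5.
r = √(44.5) ≈ 6.671.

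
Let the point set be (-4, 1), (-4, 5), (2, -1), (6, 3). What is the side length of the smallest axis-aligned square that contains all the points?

The bounding box has width 10 and height 6.
An axis-aligned square enclosing the set must have side ≥ max(width, height).
So the minimum side is max(10, 6) = 10.

10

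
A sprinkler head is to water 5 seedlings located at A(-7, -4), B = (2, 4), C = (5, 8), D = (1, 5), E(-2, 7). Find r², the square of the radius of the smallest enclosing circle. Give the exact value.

The farthest pair is A–C with squared distance 288. The circle on this segment as diameter has centre (-1, 2) and r² = 288/4 = 72.
Check B: distance² to centre = 13 ≤ 72, so it lies inside.
All remaining points lie in this disk, and no smaller disk contains both endpoints, so this is the minimum enclosing circle.

72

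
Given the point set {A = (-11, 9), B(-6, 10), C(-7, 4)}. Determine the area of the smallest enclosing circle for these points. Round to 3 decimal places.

36.834

Side lengths²: AB² = 26, AC² = 41, BC² = 37.
Since AC² = 41 < 37 + 26 = 63, the triangle is acute, so the smallest enclosing circle is the circumcircle.
Circumcentre = (-467/58, 421/58), r² = 19721/1682.
Area = π·r² = π·19721/1682 ≈ 36.834.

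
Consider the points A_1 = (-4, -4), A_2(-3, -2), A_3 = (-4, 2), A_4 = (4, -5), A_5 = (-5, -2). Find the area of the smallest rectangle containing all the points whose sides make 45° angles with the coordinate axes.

52.5

In coordinates u = x + y, v = x − y the rectangle is axis-aligned; the map (x,y)→(u,v) scales areas by 2.
u-values: -8, -5, -2, -1, -7; range = -1 − (-8) = 7.
v-values: 0, -1, -6, 9, -3; range = 9 − (-6) = 15.
Area = (7 × 15) / 2 = 52.5.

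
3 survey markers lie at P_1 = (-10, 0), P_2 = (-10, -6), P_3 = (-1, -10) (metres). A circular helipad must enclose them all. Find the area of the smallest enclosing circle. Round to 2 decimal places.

Side lengths²: P_1P_2² = 36, P_1P_3² = 181, P_2P_3² = 97.
Since P_1P_3² = 181 ≥ 97 + 36 = 133, the angle opposite P_1P_3 is not acute, so the smallest enclosing circle has P_1P_3 as diameter.
Centre = midpoint of P_1P_3 = (-5.5, -5), r² = 181/4 = 45.25.
Area = π·r² = π·45.25 ≈ 142.16.

142.16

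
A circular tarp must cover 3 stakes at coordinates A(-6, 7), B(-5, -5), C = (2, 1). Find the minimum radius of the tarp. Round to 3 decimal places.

Side lengths²: AB² = 145, AC² = 100, BC² = 85.
Since AB² = 145 < 100 + 85 = 185, the triangle is acute, so the smallest enclosing circle is the circumcircle.
Circumcentre = (-25/6, 10/9), r² = 12325/324.
r = √(12325/324) ≈ 6.168.

6.168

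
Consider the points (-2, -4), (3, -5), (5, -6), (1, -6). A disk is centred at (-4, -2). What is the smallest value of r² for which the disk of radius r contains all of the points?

The required radius is the distance from (-4, -2) to the farthest point.
Squared distances: 8, 58, 97, 41.
Maximum is 97, attained at (5, -6).

97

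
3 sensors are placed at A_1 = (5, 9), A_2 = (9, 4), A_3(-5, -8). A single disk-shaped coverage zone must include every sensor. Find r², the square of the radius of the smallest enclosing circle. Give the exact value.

Side lengths²: A_1A_2² = 41, A_1A_3² = 389, A_2A_3² = 340.
Since A_1A_3² = 389 ≥ 340 + 41 = 381, the angle opposite A_1A_3 is not acute, so the smallest enclosing circle has A_1A_3 as diameter.
Centre = midpoint of A_1A_3 = (0, 0.5), r² = 389/4 = 97.25.

97.25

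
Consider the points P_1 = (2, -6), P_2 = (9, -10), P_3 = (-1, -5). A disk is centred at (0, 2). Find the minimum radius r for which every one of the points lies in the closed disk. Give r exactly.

The required radius is the distance from (0, 2) to the farthest point.
Squared distances: 68, 225, 50.
Maximum is 225, attained at P_2.
r = √225 = 15.

15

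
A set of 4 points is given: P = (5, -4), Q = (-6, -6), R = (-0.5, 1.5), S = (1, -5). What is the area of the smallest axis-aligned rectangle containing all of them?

82.5

x ranges over [-6, 5], width 11.
y ranges over [-6, 1.5], height 7.5.
Area = 11 × 7.5 = 82.5.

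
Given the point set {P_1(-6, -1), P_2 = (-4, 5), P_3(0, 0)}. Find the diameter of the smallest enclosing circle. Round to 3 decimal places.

7.245

Side lengths²: P_1P_2² = 40, P_1P_3² = 37, P_2P_3² = 41.
Since P_2P_3² = 41 < 40 + 37 = 77, the triangle is acute, so the smallest enclosing circle is the circumcircle.
Circumcentre = (-113/34, 49/34), r² = 7585/578.
Diameter = 2r = 2√(7585/578) ≈ 7.245.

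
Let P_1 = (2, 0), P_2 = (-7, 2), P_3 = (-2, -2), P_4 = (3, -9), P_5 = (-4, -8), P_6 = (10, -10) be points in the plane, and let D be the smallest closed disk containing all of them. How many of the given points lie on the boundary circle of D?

2

The farthest pair is P_2–P_6 with squared distance 433. The circle on this segment as diameter has centre (1.5, -4) and r² = 433/4 = 108.25.
Check P_1: distance² to centre = 16.25 ≤ 108.25, so it lies inside.
All remaining points lie in this disk, and no smaller disk contains both endpoints, so this is the minimum enclosing circle.
The points at distance exactly r from the centre are P_2, P_6 — 2 points.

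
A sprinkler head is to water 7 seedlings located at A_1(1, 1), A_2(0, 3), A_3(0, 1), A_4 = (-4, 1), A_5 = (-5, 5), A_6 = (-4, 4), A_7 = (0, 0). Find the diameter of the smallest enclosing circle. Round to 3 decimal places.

7.211

The farthest pair is A_1–A_5 with squared distance 52. The circle on this segment as diameter has centre (-2, 3) and r² = 52/4 = 13.
Check A_2: distance² to centre = 4 ≤ 13, so it lies inside.
All remaining points lie in this disk, and no smaller disk contains both endpoints, so this is the minimum enclosing circle.
Diameter = 2r = 2√13 ≈ 7.211.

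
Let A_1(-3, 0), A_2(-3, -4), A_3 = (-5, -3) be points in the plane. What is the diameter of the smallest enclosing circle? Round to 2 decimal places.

Side lengths²: A_1A_2² = 16, A_1A_3² = 13, A_2A_3² = 5.
Since A_1A_2² = 16 < 13 + 5 = 18, the triangle is acute, so the smallest enclosing circle is the circumcircle.
Circumcentre = (-3.25, -2), r² = 4.0625.
Diameter = 2r = 2√(4.0625) ≈ 4.03.

4.03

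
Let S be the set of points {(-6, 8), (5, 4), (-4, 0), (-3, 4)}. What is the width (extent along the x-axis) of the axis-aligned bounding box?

11

max x = 5, min x = -6, so width = 11.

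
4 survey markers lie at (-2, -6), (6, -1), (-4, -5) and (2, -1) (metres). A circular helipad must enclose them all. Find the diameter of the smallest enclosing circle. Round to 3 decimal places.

10.770

The farthest pair is (6, -1)–(-4, -5) with squared distance 116. The circle on this segment as diameter has centre (1, -3) and r² = 116/4 = 29.
Check (-2, -6): distance² to centre = 18 ≤ 29, so it lies inside.
All remaining points lie in this disk, and no smaller disk contains both endpoints, so this is the minimum enclosing circle.
Diameter = 2r = 2√29 ≈ 10.770.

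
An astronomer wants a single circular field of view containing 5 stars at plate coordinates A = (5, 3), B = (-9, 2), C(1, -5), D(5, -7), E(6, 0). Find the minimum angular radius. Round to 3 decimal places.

The minimum enclosing circle is determined by three boundary points: A, B, D.
Their circumcentre is (-47/28, -2) with r² = 54569/784.
The farthest remaining point E is at distance² 49361/784 ≤ 54569/784.
r = √(54569/784) ≈ 8.343.

8.343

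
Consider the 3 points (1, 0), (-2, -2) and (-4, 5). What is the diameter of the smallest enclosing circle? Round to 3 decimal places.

Call the three points A, B, C in the order given.
Side lengths²: AB² = 13, AC² = 50, BC² = 53.
Since BC² = 53 < 50 + 13 = 63, the triangle is acute, so the smallest enclosing circle is the circumcircle.
Circumcentre = (-2.3, 1.7), r² = 13.78.
Diameter = 2r = 2√(13.78) ≈ 7.424.

7.424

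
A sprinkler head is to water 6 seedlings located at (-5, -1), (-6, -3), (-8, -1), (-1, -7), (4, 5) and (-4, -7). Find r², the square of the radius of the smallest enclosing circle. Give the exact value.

The minimum enclosing circle of a finite set is fixed by two of the points (as a diameter) or three (as a circumcircle).
The minimum enclosing circle is determined by three boundary points: (-8, -1), (4, 5), (-4, -7).
Their circumcentre is (-0.75, -0.5) with r² = 52.8125.
The farthest remaining point (-1, -7) is at distance² 42.3125 ≤ 52.8125.

52.8125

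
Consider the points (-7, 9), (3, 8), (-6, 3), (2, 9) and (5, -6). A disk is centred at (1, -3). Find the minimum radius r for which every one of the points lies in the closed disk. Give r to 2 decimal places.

14.42

The required radius is the distance from (1, -3) to the farthest point.
Squared distances: 208, 125, 85, 145, 25.
Maximum is 208, attained at (-7, 9).
r = √208 ≈ 14.42.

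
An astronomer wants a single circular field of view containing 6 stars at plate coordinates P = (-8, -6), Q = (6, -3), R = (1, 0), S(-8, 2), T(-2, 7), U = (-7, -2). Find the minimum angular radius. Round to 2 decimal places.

8.00

The minimum enclosing circle is determined by three boundary points: P, Q, T.
Their circumcentre is (-1.75, -1) with r² = 64.0625.
The farthest remaining point S is at distance² 48.0625 ≤ 64.0625.
r = √(64.0625) ≈ 8.00.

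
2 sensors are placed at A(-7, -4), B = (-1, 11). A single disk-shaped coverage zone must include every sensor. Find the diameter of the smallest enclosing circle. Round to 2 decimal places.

The smallest circle enclosing two points has them as diameter endpoints.
Centre = midpoint = (-4, 3.5); r² = |AB|²/4 = 261/4 = 65.25.
Diameter = 2r = 2√(65.25) ≈ 16.16.

16.16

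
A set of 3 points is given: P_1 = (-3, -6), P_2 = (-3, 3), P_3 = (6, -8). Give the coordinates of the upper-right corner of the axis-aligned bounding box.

x-range [-3, 6], y-range [-8, 3].
The upper-right corner is (6, 3).

(6, 3)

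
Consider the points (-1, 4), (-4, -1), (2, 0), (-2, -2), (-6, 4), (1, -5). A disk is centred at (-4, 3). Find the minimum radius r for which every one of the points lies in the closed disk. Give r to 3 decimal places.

9.434

The required radius is the distance from (-4, 3) to the farthest point.
Squared distances: 10, 16, 45, 29, 5, 89.
Maximum is 89, attained at (1, -5).
r = √89 ≈ 9.434.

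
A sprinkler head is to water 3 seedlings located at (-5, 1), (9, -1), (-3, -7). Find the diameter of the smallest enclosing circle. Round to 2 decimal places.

Call the three points A, B, C in the order given.
Side lengths²: AB² = 200, AC² = 68, BC² = 180.
Since AB² = 200 < 180 + 68 = 248, the triangle is acute, so the smallest enclosing circle is the circumcircle.
Circumcentre = (16/9, -14/9), r² = 4250/81.
Diameter = 2r = 2√(4250/81) ≈ 14.49.

14.49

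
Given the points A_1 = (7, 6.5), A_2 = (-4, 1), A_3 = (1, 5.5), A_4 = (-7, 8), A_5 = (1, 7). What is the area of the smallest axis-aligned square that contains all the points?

The bounding box has width 14 and height 7.
An axis-aligned square enclosing the set must have side ≥ max(width, height).
So the minimum side is max(14, 7) = 14.
Area = 14² = 196.

196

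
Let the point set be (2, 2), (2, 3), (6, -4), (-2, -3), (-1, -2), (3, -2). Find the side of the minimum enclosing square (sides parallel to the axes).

The bounding box has width 8 and height 7.
An axis-aligned square enclosing the set must have side ≥ max(width, height).
So the minimum side is max(8, 7) = 8.

8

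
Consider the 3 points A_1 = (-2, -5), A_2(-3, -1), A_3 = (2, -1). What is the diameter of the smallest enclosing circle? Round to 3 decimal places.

5.831

Side lengths²: A_1A_2² = 17, A_1A_3² = 32, A_2A_3² = 25.
Since A_1A_3² = 32 < 25 + 17 = 42, the triangle is acute, so the smallest enclosing circle is the circumcircle.
Circumcentre = (-0.5, -2.5), r² = 8.5.
Diameter = 2r = 2√(8.5) ≈ 5.831.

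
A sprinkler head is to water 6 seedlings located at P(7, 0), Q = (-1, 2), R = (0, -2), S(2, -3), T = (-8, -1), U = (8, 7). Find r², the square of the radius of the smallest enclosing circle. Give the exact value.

By Welzl's lemma the MEC is supported by two points (diametrically opposite) or three points (on a circumcircle).
The farthest pair is T–U with squared distance 320. The circle on this segment as diameter has centre (0, 3) and r² = 320/4 = 80.
Check P: distance² to centre = 58 ≤ 80, so it lies inside.
All remaining points lie in this disk, and no smaller disk contains both endpoints, so this is the minimum enclosing circle.

80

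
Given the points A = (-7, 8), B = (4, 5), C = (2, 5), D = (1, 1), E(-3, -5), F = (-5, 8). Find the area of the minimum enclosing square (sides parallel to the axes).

The bounding box has width 11 and height 13.
An axis-aligned square enclosing the set must have side ≥ max(width, height).
So the minimum side is max(11, 13) = 13.
Area = 13² = 169.

169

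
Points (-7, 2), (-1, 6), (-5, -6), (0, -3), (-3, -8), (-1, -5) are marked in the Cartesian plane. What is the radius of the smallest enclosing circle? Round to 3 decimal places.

The farthest pair is (-1, 6)–(-3, -8) with squared distance 200. The circle on this segment as diameter has centre (-2, -1) and r² = 200/4 = 50.
Check (-7, 2): distance² to centre = 34 ≤ 50, so it lies inside.
All remaining points lie in this disk, and no smaller disk contains both endpoints, so this is the minimum enclosing circle.
r = √50 ≈ 7.071.

7.071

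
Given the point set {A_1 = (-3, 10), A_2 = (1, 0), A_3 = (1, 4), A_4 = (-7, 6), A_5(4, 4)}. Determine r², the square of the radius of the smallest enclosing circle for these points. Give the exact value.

31.25

By Welzl's lemma the MEC is supported by two points (diametrically opposite) or three points (on a circumcircle).
The farthest pair is A_4–A_5 with squared distance 125. The circle on this segment as diameter has centre (-1.5, 5) and r² = 125/4 = 31.25.
Check A_1: distance² to centre = 27.25 ≤ 31.25, so it lies inside.
All remaining points lie in this disk, and no smaller disk contains both endpoints, so this is the minimum enclosing circle.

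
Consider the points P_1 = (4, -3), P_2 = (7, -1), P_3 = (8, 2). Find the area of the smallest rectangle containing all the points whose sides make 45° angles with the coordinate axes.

9

In coordinates u = x + y, v = x − y the rectangle is axis-aligned; the map (x,y)→(u,v) scales areas by 2.
u-values: 1, 6, 10; range = 10 − 1 = 9.
v-values: 7, 8, 6; range = 8 − 6 = 2.
Area = (9 × 2) / 2 = 9.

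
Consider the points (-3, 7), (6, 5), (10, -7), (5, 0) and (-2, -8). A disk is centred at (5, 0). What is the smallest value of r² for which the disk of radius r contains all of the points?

113

The required radius is the distance from (5, 0) to the farthest point.
Squared distances: 113, 26, 74, 0, 113.
Maximum is 113, attained at (-3, 7).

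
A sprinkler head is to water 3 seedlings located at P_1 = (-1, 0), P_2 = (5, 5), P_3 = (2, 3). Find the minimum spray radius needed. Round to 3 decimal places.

Side lengths²: P_1P_2² = 61, P_1P_3² = 18, P_2P_3² = 13.
Since P_1P_2² = 61 ≥ 18 + 13 = 31, the angle opposite P_1P_2 is not acute, so the smallest enclosing circle has P_1P_2 as diameter.
Centre = midpoint of P_1P_2 = (2, 2.5), r² = 61/4 = 15.25.
r = √(15.25) ≈ 3.905.

3.905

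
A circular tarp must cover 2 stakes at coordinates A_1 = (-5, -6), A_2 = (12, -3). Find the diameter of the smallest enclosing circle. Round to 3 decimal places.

The smallest circle enclosing two points has them as diameter endpoints.
Centre = midpoint = (3.5, -4.5); r² = |A_1A_2|²/4 = 298/4 = 74.5.
Diameter = 2r = 2√(74.5) ≈ 17.263.

17.263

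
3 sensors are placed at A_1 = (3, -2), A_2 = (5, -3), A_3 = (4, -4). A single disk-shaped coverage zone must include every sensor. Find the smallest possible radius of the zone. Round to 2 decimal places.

Side lengths²: A_1A_2² = 5, A_1A_3² = 5, A_2A_3² = 2.
Since A_1A_3² = 5 < 5 + 2 = 7, the triangle is acute, so the smallest enclosing circle is the circumcircle.
Circumcentre = (23/6, -17/6), r² = 25/18.
r = √(25/18) ≈ 1.18.

1.18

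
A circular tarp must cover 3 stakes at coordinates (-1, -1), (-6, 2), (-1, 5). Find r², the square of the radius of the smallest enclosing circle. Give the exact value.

11.56

Call the three points A, B, C in the order given.
Side lengths²: AB² = 34, AC² = 36, BC² = 34.
Since AC² = 36 < 34 + 34 = 68, the triangle is acute, so the smallest enclosing circle is the circumcircle.
Circumcentre = (-2.6, 2), r² = 11.56.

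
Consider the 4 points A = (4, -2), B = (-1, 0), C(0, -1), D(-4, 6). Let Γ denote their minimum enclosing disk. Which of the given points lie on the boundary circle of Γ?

A smallest enclosing disk is always determined by at most three of the input points on its boundary.
The farthest pair is A–D with squared distance 128. The circle on this segment as diameter has centre (0, 2) and r² = 128/4 = 32.
Check B: distance² to centre = 5 ≤ 32, so it lies inside.
All remaining points lie in this disk, and no smaller disk contains both endpoints, so this is the minimum enclosing circle.
The points at distance exactly r from the centre are A, D — 2 points.

A, D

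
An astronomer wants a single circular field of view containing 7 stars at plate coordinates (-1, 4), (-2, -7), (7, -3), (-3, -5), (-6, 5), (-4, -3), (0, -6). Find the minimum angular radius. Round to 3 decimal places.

7.668

By Welzl's lemma the MEC is supported by two points (diametrically opposite) or three points (on a circumcircle).
The minimum enclosing circle is determined by three boundary points: (-2, -7), (7, -3), (-6, 5).
Their circumcentre is (7/62, 23/62) with r² = 113005/1922.
The farthest remaining point (0, -6) is at distance² 78037/1922 ≤ 113005/1922.
r = √(113005/1922) ≈ 7.668.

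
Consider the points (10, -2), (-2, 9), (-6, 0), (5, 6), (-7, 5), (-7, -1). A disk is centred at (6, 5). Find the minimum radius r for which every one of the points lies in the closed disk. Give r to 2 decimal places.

The required radius is the distance from (6, 5) to the farthest point.
Squared distances: 65, 80, 169, 2, 169, 205.
Maximum is 205, attained at (-7, -1).
r = √205 ≈ 14.32.

14.32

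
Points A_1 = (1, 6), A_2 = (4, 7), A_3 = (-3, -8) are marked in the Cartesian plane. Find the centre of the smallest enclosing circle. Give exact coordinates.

Side lengths²: A_1A_2² = 10, A_1A_3² = 212, A_2A_3² = 274.
Since A_2A_3² = 274 ≥ 212 + 10 = 222, the angle opposite A_2A_3 is not acute, so the smallest enclosing circle has A_2A_3 as diameter.
Centre = midpoint of A_2A_3 = (0.5, -0.5), r² = 274/4 = 68.5.
Centre = (0.5, -0.5).

(0.5, -0.5)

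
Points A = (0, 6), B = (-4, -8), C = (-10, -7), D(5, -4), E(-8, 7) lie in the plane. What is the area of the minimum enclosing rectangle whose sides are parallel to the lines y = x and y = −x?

276

In coordinates u = x + y, v = x − y the rectangle is axis-aligned; the map (x,y)→(u,v) scales areas by 2.
u-values: 6, -12, -17, 1, -1; range = 6 − (-17) = 23.
v-values: -6, 4, -3, 9, -15; range = 9 − (-15) = 24.
Area = (23 × 24) / 2 = 276.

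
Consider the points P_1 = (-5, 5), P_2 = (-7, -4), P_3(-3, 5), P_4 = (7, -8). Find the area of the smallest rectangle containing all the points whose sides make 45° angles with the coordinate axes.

In coordinates u = x + y, v = x − y the rectangle is axis-aligned; the map (x,y)→(u,v) scales areas by 2.
u-values: 0, -11, 2, -1; range = 2 − (-11) = 13.
v-values: -10, -3, -8, 15; range = 15 − (-10) = 25.
Area = (13 × 25) / 2 = 162.5.

162.5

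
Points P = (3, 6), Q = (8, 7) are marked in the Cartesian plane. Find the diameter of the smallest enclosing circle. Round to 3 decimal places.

5.099

The smallest circle enclosing two points has them as diameter endpoints.
Centre = midpoint = (5.5, 6.5); r² = |PQ|²/4 = 26/4 = 6.5.
Diameter = 2r = 2√(6.5) ≈ 5.099.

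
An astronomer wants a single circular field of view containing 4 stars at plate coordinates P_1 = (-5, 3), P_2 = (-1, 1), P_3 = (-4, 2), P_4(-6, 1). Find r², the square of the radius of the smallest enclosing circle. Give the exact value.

A smallest enclosing disk is always determined by at most three of the input points on its boundary.
The farthest pair is P_2–P_4 with squared distance 25. The circle on this segment as diameter has centre (-3.5, 1) and r² = 25/4 = 6.25.
Check P_1: distance² to centre = 6.25 ≤ 6.25, so it lies inside.
All remaining points lie in this disk, and no smaller disk contains both endpoints, so this is the minimum enclosing circle.

6.25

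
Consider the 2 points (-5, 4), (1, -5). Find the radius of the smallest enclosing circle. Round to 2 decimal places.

5.41

The smallest circle enclosing two points has them as diameter endpoints.
Centre = midpoint = (-2, -0.5); r² = |(-5, 4)−(1, -5)|²/4 = 117/4 = 29.25.
r = √(29.25) ≈ 5.41.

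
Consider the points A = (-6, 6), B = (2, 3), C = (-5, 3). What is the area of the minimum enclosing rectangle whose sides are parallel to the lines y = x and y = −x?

In coordinates u = x + y, v = x − y the rectangle is axis-aligned; the map (x,y)→(u,v) scales areas by 2.
u-values: 0, 5, -2; range = 5 − (-2) = 7.
v-values: -12, -1, -8; range = -1 − (-12) = 11.
Area = (7 × 11) / 2 = 38.5.

38.5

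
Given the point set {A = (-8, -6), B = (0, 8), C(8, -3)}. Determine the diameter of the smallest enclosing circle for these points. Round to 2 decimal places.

Side lengths²: AB² = 260, AC² = 265, BC² = 185.
Since AC² = 265 < 260 + 185 = 445, the triangle is acute, so the smallest enclosing circle is the circumcircle.
Circumcentre = (-0.675, -0.9), r² = 79.665625.
Diameter = 2r = 2√(79.665625) ≈ 17.85.

17.85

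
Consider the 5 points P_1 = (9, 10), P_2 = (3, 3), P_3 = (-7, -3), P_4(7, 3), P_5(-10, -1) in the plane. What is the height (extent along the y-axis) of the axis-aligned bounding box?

max y = 10, min y = -3, so height = 13.

13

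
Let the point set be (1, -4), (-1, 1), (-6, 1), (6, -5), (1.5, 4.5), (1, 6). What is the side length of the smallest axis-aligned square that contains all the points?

The bounding box has width 12 and height 11.
An axis-aligned square enclosing the set must have side ≥ max(width, height).
So the minimum side is max(12, 11) = 12.

12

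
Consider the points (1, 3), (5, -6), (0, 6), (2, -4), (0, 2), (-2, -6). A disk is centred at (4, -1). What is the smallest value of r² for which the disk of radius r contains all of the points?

The required radius is the distance from (4, -1) to the farthest point.
Squared distances: 25, 26, 65, 13, 25, 61.
Maximum is 65, attained at (0, 6).

65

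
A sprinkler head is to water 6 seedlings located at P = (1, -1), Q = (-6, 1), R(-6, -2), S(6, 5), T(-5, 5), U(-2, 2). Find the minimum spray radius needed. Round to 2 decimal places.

6.95

The farthest pair is R–S with squared distance 193. The circle on this segment as diameter has centre (0, 1.5) and r² = 193/4 = 48.25.
Check P: distance² to centre = 7.25 ≤ 48.25, so it lies inside.
All remaining points lie in this disk, and no smaller disk contains both endpoints, so this is the minimum enclosing circle.
r = √(48.25) ≈ 6.95.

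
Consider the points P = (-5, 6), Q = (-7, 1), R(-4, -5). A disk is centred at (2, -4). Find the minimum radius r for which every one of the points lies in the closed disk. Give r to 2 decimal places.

12.21

The required radius is the distance from (2, -4) to the farthest point.
Squared distances: 149, 106, 37.
Maximum is 149, attained at P.
r = √149 ≈ 12.21.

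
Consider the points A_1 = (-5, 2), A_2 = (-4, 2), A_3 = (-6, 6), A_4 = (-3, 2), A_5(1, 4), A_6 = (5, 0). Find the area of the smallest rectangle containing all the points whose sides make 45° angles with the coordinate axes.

In coordinates u = x + y, v = x − y the rectangle is axis-aligned; the map (x,y)→(u,v) scales areas by 2.
u-values: -3, -2, 0, -1, 5, 5; range = 5 − (-3) = 8.
v-values: -7, -6, -12, -5, -3, 5; range = 5 − (-12) = 17.
Area = (8 × 17) / 2 = 68.

68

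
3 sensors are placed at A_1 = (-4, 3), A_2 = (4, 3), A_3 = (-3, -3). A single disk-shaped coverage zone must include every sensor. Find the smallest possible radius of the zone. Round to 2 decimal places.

Side lengths²: A_1A_2² = 64, A_1A_3² = 37, A_2A_3² = 85.
Since A_2A_3² = 85 < 64 + 37 = 101, the triangle is acute, so the smallest enclosing circle is the circumcircle.
Circumcentre = (0, 7/12), r² = 3145/144.
r = √(3145/144) ≈ 4.67.

4.67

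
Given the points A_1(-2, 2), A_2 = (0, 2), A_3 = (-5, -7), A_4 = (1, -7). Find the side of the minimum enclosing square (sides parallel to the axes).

9

The bounding box has width 6 and height 9.
An axis-aligned square enclosing the set must have side ≥ max(width, height).
So the minimum side is max(6, 9) = 9.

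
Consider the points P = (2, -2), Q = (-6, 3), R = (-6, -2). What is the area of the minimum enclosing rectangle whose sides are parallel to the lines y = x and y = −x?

In coordinates u = x + y, v = x − y the rectangle is axis-aligned; the map (x,y)→(u,v) scales areas by 2.
u-values: 0, -3, -8; range = 0 − (-8) = 8.
v-values: 4, -9, -4; range = 4 − (-9) = 13.
Area = (8 × 13) / 2 = 52.

52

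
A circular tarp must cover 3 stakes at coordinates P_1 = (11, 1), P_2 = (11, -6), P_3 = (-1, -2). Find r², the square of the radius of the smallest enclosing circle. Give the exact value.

42.5

Side lengths²: P_1P_2² = 49, P_1P_3² = 153, P_2P_3² = 160.
Since P_2P_3² = 160 < 153 + 49 = 202, the triangle is acute, so the smallest enclosing circle is the circumcircle.
Circumcentre = (5.5, -2.5), r² = 42.5.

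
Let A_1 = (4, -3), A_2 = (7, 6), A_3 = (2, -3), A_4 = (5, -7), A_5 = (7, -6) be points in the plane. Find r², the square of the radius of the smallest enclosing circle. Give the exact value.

The minimum enclosing circle of a finite set is fixed by two of the points (as a diameter) or three (as a circumcircle).
The farthest pair is A_2–A_4 with squared distance 173. The circle on this segment as diameter has centre (6, -0.5) and r² = 173/4 = 43.25.
Check A_1: distance² to centre = 10.25 ≤ 43.25, so it lies inside.
All remaining points lie in this disk, and no smaller disk contains both endpoints, so this is the minimum enclosing circle.

43.25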